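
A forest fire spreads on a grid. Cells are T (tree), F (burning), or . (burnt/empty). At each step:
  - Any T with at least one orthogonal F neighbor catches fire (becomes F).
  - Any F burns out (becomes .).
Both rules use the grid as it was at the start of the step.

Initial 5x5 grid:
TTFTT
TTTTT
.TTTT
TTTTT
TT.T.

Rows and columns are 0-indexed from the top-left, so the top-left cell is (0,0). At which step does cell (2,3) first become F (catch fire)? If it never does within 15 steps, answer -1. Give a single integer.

Step 1: cell (2,3)='T' (+3 fires, +1 burnt)
Step 2: cell (2,3)='T' (+5 fires, +3 burnt)
Step 3: cell (2,3)='F' (+5 fires, +5 burnt)
  -> target ignites at step 3
Step 4: cell (2,3)='.' (+3 fires, +5 burnt)
Step 5: cell (2,3)='.' (+4 fires, +3 burnt)
Step 6: cell (2,3)='.' (+1 fires, +4 burnt)
Step 7: cell (2,3)='.' (+0 fires, +1 burnt)
  fire out at step 7

3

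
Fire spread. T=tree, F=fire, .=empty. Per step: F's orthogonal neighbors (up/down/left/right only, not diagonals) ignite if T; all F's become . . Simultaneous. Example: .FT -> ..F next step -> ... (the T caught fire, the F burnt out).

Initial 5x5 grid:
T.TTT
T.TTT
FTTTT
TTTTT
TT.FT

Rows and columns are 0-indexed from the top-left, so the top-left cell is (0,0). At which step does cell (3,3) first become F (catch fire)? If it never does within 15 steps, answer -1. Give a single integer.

Step 1: cell (3,3)='F' (+5 fires, +2 burnt)
  -> target ignites at step 1
Step 2: cell (3,3)='.' (+7 fires, +5 burnt)
Step 3: cell (3,3)='.' (+4 fires, +7 burnt)
Step 4: cell (3,3)='.' (+3 fires, +4 burnt)
Step 5: cell (3,3)='.' (+1 fires, +3 burnt)
Step 6: cell (3,3)='.' (+0 fires, +1 burnt)
  fire out at step 6

1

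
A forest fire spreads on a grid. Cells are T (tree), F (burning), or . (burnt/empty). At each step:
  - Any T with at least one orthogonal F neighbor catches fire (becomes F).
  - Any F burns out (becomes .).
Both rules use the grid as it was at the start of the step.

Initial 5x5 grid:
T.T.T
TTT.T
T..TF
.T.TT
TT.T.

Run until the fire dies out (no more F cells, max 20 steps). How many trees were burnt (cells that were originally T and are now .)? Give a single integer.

Step 1: +3 fires, +1 burnt (F count now 3)
Step 2: +2 fires, +3 burnt (F count now 2)
Step 3: +1 fires, +2 burnt (F count now 1)
Step 4: +0 fires, +1 burnt (F count now 0)
Fire out after step 4
Initially T: 15, now '.': 16
Total burnt (originally-T cells now '.'): 6

Answer: 6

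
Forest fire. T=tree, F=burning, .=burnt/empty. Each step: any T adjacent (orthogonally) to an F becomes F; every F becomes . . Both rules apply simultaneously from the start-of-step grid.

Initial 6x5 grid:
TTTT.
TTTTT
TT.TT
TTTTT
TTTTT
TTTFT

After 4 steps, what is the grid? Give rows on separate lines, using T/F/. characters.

Step 1: 3 trees catch fire, 1 burn out
  TTTT.
  TTTTT
  TT.TT
  TTTTT
  TTTFT
  TTF.F
Step 2: 4 trees catch fire, 3 burn out
  TTTT.
  TTTTT
  TT.TT
  TTTFT
  TTF.F
  TF...
Step 3: 5 trees catch fire, 4 burn out
  TTTT.
  TTTTT
  TT.FT
  TTF.F
  TF...
  F....
Step 4: 4 trees catch fire, 5 burn out
  TTTT.
  TTTFT
  TT..F
  TF...
  F....
  .....

TTTT.
TTTFT
TT..F
TF...
F....
.....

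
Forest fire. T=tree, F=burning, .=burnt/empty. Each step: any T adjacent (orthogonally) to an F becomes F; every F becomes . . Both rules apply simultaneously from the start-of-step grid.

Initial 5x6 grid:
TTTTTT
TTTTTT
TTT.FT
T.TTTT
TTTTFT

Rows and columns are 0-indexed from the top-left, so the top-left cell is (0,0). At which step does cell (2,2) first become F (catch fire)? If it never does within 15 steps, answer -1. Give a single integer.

Step 1: cell (2,2)='T' (+5 fires, +2 burnt)
Step 2: cell (2,2)='T' (+6 fires, +5 burnt)
Step 3: cell (2,2)='T' (+5 fires, +6 burnt)
Step 4: cell (2,2)='F' (+4 fires, +5 burnt)
  -> target ignites at step 4
Step 5: cell (2,2)='.' (+4 fires, +4 burnt)
Step 6: cell (2,2)='.' (+2 fires, +4 burnt)
Step 7: cell (2,2)='.' (+0 fires, +2 burnt)
  fire out at step 7

4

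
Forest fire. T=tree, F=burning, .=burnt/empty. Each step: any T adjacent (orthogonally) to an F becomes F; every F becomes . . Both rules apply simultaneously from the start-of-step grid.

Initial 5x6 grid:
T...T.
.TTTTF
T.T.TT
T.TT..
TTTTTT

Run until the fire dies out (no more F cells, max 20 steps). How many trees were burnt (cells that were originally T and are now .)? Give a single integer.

Step 1: +2 fires, +1 burnt (F count now 2)
Step 2: +3 fires, +2 burnt (F count now 3)
Step 3: +1 fires, +3 burnt (F count now 1)
Step 4: +2 fires, +1 burnt (F count now 2)
Step 5: +1 fires, +2 burnt (F count now 1)
Step 6: +2 fires, +1 burnt (F count now 2)
Step 7: +2 fires, +2 burnt (F count now 2)
Step 8: +2 fires, +2 burnt (F count now 2)
Step 9: +2 fires, +2 burnt (F count now 2)
Step 10: +1 fires, +2 burnt (F count now 1)
Step 11: +0 fires, +1 burnt (F count now 0)
Fire out after step 11
Initially T: 19, now '.': 29
Total burnt (originally-T cells now '.'): 18

Answer: 18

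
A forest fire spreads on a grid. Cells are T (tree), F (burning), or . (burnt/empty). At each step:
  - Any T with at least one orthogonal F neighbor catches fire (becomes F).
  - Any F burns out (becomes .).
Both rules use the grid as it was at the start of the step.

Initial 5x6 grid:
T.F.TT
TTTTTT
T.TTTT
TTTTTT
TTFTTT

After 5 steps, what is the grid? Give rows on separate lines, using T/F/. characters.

Step 1: 4 trees catch fire, 2 burn out
  T...TT
  TTFTTT
  T.TTTT
  TTFTTT
  TF.FTT
Step 2: 7 trees catch fire, 4 burn out
  T...TT
  TF.FTT
  T.FTTT
  TF.FTT
  F...FT
Step 3: 6 trees catch fire, 7 burn out
  T...TT
  F...FT
  T..FTT
  F...FT
  .....F
Step 4: 6 trees catch fire, 6 burn out
  F...FT
  .....F
  F...FT
  .....F
  ......
Step 5: 2 trees catch fire, 6 burn out
  .....F
  ......
  .....F
  ......
  ......

.....F
......
.....F
......
......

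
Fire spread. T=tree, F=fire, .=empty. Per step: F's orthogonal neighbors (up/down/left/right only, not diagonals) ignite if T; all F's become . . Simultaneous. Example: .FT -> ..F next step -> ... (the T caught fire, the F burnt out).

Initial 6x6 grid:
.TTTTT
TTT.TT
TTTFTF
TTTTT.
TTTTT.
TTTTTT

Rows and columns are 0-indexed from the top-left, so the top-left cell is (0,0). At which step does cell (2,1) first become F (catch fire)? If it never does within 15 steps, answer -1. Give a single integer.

Step 1: cell (2,1)='T' (+4 fires, +2 burnt)
Step 2: cell (2,1)='F' (+7 fires, +4 burnt)
  -> target ignites at step 2
Step 3: cell (2,1)='.' (+8 fires, +7 burnt)
Step 4: cell (2,1)='.' (+7 fires, +8 burnt)
Step 5: cell (2,1)='.' (+3 fires, +7 burnt)
Step 6: cell (2,1)='.' (+1 fires, +3 burnt)
Step 7: cell (2,1)='.' (+0 fires, +1 burnt)
  fire out at step 7

2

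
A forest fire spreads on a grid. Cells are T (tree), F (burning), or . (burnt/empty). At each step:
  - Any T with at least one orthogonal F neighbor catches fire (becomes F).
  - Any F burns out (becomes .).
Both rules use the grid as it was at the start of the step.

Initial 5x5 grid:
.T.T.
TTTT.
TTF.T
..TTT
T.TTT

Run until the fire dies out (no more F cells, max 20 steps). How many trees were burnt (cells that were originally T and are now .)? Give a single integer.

Step 1: +3 fires, +1 burnt (F count now 3)
Step 2: +5 fires, +3 burnt (F count now 5)
Step 3: +5 fires, +5 burnt (F count now 5)
Step 4: +2 fires, +5 burnt (F count now 2)
Step 5: +0 fires, +2 burnt (F count now 0)
Fire out after step 5
Initially T: 16, now '.': 24
Total burnt (originally-T cells now '.'): 15

Answer: 15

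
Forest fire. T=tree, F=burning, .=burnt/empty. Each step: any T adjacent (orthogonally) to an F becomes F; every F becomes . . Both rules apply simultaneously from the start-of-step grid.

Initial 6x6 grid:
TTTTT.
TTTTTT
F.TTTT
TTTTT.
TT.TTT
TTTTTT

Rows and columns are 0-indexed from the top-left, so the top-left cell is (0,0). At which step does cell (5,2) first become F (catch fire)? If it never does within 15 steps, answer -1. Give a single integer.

Step 1: cell (5,2)='T' (+2 fires, +1 burnt)
Step 2: cell (5,2)='T' (+4 fires, +2 burnt)
Step 3: cell (5,2)='T' (+5 fires, +4 burnt)
Step 4: cell (5,2)='T' (+5 fires, +5 burnt)
Step 5: cell (5,2)='F' (+6 fires, +5 burnt)
  -> target ignites at step 5
Step 6: cell (5,2)='.' (+5 fires, +6 burnt)
Step 7: cell (5,2)='.' (+3 fires, +5 burnt)
Step 8: cell (5,2)='.' (+1 fires, +3 burnt)
Step 9: cell (5,2)='.' (+0 fires, +1 burnt)
  fire out at step 9

5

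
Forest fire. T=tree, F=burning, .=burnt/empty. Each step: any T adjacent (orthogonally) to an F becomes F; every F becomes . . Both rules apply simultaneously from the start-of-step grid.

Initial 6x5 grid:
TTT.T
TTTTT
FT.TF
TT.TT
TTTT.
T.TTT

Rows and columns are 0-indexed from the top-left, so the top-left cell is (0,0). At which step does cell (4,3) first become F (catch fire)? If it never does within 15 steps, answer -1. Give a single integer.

Step 1: cell (4,3)='T' (+6 fires, +2 burnt)
Step 2: cell (4,3)='T' (+7 fires, +6 burnt)
Step 3: cell (4,3)='F' (+5 fires, +7 burnt)
  -> target ignites at step 3
Step 4: cell (4,3)='.' (+3 fires, +5 burnt)
Step 5: cell (4,3)='.' (+2 fires, +3 burnt)
Step 6: cell (4,3)='.' (+0 fires, +2 burnt)
  fire out at step 6

3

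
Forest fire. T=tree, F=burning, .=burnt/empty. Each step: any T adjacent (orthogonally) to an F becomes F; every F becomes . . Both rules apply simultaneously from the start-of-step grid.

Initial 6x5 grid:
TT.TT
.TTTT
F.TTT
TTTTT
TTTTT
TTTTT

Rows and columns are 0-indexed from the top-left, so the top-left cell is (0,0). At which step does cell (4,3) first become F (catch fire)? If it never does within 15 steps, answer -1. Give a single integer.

Step 1: cell (4,3)='T' (+1 fires, +1 burnt)
Step 2: cell (4,3)='T' (+2 fires, +1 burnt)
Step 3: cell (4,3)='T' (+3 fires, +2 burnt)
Step 4: cell (4,3)='T' (+4 fires, +3 burnt)
Step 5: cell (4,3)='F' (+5 fires, +4 burnt)
  -> target ignites at step 5
Step 6: cell (4,3)='.' (+5 fires, +5 burnt)
Step 7: cell (4,3)='.' (+4 fires, +5 burnt)
Step 8: cell (4,3)='.' (+2 fires, +4 burnt)
Step 9: cell (4,3)='.' (+0 fires, +2 burnt)
  fire out at step 9

5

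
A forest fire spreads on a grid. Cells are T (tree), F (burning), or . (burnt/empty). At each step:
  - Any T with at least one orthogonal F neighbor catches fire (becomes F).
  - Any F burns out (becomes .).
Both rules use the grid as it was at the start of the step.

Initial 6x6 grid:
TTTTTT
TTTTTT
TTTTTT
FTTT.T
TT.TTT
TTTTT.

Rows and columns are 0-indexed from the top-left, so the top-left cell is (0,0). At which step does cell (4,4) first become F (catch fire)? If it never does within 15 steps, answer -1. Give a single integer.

Step 1: cell (4,4)='T' (+3 fires, +1 burnt)
Step 2: cell (4,4)='T' (+5 fires, +3 burnt)
Step 3: cell (4,4)='T' (+5 fires, +5 burnt)
Step 4: cell (4,4)='T' (+5 fires, +5 burnt)
Step 5: cell (4,4)='F' (+5 fires, +5 burnt)
  -> target ignites at step 5
Step 6: cell (4,4)='.' (+5 fires, +5 burnt)
Step 7: cell (4,4)='.' (+3 fires, +5 burnt)
Step 8: cell (4,4)='.' (+1 fires, +3 burnt)
Step 9: cell (4,4)='.' (+0 fires, +1 burnt)
  fire out at step 9

5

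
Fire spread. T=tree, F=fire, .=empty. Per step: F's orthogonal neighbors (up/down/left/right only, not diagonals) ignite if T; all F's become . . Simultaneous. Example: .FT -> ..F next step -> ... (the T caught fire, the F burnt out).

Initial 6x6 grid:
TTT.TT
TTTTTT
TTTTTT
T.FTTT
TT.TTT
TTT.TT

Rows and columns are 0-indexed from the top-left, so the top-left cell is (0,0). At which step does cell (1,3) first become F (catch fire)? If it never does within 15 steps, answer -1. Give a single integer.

Step 1: cell (1,3)='T' (+2 fires, +1 burnt)
Step 2: cell (1,3)='T' (+5 fires, +2 burnt)
Step 3: cell (1,3)='F' (+7 fires, +5 burnt)
  -> target ignites at step 3
Step 4: cell (1,3)='.' (+7 fires, +7 burnt)
Step 5: cell (1,3)='.' (+5 fires, +7 burnt)
Step 6: cell (1,3)='.' (+3 fires, +5 burnt)
Step 7: cell (1,3)='.' (+1 fires, +3 burnt)
Step 8: cell (1,3)='.' (+1 fires, +1 burnt)
Step 9: cell (1,3)='.' (+0 fires, +1 burnt)
  fire out at step 9

3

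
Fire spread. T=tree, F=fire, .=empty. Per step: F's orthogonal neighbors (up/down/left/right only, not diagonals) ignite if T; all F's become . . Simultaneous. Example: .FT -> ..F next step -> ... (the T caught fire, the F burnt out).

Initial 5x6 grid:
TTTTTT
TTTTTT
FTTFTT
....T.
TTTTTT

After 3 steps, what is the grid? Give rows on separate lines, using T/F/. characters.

Step 1: 5 trees catch fire, 2 burn out
  TTTTTT
  FTTFTT
  .FF.FT
  ....T.
  TTTTTT
Step 2: 7 trees catch fire, 5 burn out
  FTTFTT
  .FF.FT
  .....F
  ....F.
  TTTTTT
Step 3: 5 trees catch fire, 7 burn out
  .FF.FT
  .....F
  ......
  ......
  TTTTFT

.FF.FT
.....F
......
......
TTTTFT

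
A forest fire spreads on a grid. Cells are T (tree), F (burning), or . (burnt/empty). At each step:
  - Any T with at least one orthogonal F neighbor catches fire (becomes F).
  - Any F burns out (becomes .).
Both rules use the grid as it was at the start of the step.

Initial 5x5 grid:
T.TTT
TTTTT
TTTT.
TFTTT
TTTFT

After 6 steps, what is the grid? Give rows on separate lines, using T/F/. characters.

Step 1: 7 trees catch fire, 2 burn out
  T.TTT
  TTTTT
  TFTT.
  F.FFT
  TFF.F
Step 2: 6 trees catch fire, 7 burn out
  T.TTT
  TFTTT
  F.FF.
  ....F
  F....
Step 3: 3 trees catch fire, 6 burn out
  T.TTT
  F.FFT
  .....
  .....
  .....
Step 4: 4 trees catch fire, 3 burn out
  F.FFT
  ....F
  .....
  .....
  .....
Step 5: 1 trees catch fire, 4 burn out
  ....F
  .....
  .....
  .....
  .....
Step 6: 0 trees catch fire, 1 burn out
  .....
  .....
  .....
  .....
  .....

.....
.....
.....
.....
.....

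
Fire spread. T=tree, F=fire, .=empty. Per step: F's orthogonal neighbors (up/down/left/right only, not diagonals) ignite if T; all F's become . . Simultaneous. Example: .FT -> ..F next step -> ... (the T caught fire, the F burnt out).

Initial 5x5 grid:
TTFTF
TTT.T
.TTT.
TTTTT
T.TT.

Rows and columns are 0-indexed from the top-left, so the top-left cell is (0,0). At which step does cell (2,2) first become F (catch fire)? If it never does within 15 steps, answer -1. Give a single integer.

Step 1: cell (2,2)='T' (+4 fires, +2 burnt)
Step 2: cell (2,2)='F' (+3 fires, +4 burnt)
  -> target ignites at step 2
Step 3: cell (2,2)='.' (+4 fires, +3 burnt)
Step 4: cell (2,2)='.' (+3 fires, +4 burnt)
Step 5: cell (2,2)='.' (+3 fires, +3 burnt)
Step 6: cell (2,2)='.' (+1 fires, +3 burnt)
Step 7: cell (2,2)='.' (+0 fires, +1 burnt)
  fire out at step 7

2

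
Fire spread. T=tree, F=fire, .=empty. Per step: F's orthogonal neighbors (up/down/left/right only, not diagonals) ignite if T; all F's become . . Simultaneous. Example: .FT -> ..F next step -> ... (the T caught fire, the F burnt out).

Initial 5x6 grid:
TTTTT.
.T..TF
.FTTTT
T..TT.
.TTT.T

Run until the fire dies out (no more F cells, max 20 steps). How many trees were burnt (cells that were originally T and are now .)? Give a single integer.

Step 1: +4 fires, +2 burnt (F count now 4)
Step 2: +4 fires, +4 burnt (F count now 4)
Step 3: +5 fires, +4 burnt (F count now 5)
Step 4: +1 fires, +5 burnt (F count now 1)
Step 5: +1 fires, +1 burnt (F count now 1)
Step 6: +1 fires, +1 burnt (F count now 1)
Step 7: +0 fires, +1 burnt (F count now 0)
Fire out after step 7
Initially T: 18, now '.': 28
Total burnt (originally-T cells now '.'): 16

Answer: 16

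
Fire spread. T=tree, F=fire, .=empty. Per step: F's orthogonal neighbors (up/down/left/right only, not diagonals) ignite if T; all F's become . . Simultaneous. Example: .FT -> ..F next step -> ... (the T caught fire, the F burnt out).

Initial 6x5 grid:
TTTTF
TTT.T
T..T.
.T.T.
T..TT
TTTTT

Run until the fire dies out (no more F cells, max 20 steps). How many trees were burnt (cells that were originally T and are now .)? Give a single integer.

Answer: 9

Derivation:
Step 1: +2 fires, +1 burnt (F count now 2)
Step 2: +1 fires, +2 burnt (F count now 1)
Step 3: +2 fires, +1 burnt (F count now 2)
Step 4: +2 fires, +2 burnt (F count now 2)
Step 5: +1 fires, +2 burnt (F count now 1)
Step 6: +1 fires, +1 burnt (F count now 1)
Step 7: +0 fires, +1 burnt (F count now 0)
Fire out after step 7
Initially T: 20, now '.': 19
Total burnt (originally-T cells now '.'): 9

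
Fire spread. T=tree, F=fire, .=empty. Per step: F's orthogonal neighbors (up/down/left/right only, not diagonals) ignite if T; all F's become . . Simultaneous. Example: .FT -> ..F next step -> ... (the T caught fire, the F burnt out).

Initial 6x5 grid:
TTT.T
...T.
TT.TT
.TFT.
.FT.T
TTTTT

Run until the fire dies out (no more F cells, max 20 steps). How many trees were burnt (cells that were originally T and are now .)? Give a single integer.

Step 1: +4 fires, +2 burnt (F count now 4)
Step 2: +4 fires, +4 burnt (F count now 4)
Step 3: +4 fires, +4 burnt (F count now 4)
Step 4: +1 fires, +4 burnt (F count now 1)
Step 5: +1 fires, +1 burnt (F count now 1)
Step 6: +0 fires, +1 burnt (F count now 0)
Fire out after step 6
Initially T: 18, now '.': 26
Total burnt (originally-T cells now '.'): 14

Answer: 14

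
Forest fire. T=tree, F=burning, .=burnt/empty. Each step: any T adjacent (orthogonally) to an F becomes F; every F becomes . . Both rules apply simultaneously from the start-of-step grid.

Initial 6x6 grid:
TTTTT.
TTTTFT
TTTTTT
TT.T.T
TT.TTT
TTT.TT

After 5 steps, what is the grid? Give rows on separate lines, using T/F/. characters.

Step 1: 4 trees catch fire, 1 burn out
  TTTTF.
  TTTF.F
  TTTTFT
  TT.T.T
  TT.TTT
  TTT.TT
Step 2: 4 trees catch fire, 4 burn out
  TTTF..
  TTF...
  TTTF.F
  TT.T.T
  TT.TTT
  TTT.TT
Step 3: 5 trees catch fire, 4 burn out
  TTF...
  TF....
  TTF...
  TT.F.F
  TT.TTT
  TTT.TT
Step 4: 5 trees catch fire, 5 burn out
  TF....
  F.....
  TF....
  TT....
  TT.FTF
  TTT.TT
Step 5: 5 trees catch fire, 5 burn out
  F.....
  ......
  F.....
  TF....
  TT..F.
  TTT.TF

F.....
......
F.....
TF....
TT..F.
TTT.TF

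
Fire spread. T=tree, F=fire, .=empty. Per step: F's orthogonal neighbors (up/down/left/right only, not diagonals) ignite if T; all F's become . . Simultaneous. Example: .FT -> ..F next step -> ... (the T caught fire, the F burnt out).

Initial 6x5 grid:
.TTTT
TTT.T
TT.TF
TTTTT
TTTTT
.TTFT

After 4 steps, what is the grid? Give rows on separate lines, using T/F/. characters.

Step 1: 6 trees catch fire, 2 burn out
  .TTTT
  TTT.F
  TT.F.
  TTTTF
  TTTFT
  .TF.F
Step 2: 5 trees catch fire, 6 burn out
  .TTTF
  TTT..
  TT...
  TTTF.
  TTF.F
  .F...
Step 3: 3 trees catch fire, 5 burn out
  .TTF.
  TTT..
  TT...
  TTF..
  TF...
  .....
Step 4: 3 trees catch fire, 3 burn out
  .TF..
  TTT..
  TT...
  TF...
  F....
  .....

.TF..
TTT..
TT...
TF...
F....
.....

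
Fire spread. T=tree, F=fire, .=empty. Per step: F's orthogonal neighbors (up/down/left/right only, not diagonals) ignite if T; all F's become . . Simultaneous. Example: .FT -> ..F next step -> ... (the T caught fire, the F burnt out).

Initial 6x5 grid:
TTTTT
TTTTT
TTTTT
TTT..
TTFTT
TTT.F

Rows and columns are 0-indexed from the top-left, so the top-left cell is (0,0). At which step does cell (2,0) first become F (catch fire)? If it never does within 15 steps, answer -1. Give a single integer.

Step 1: cell (2,0)='T' (+5 fires, +2 burnt)
Step 2: cell (2,0)='T' (+4 fires, +5 burnt)
Step 3: cell (2,0)='T' (+5 fires, +4 burnt)
Step 4: cell (2,0)='F' (+5 fires, +5 burnt)
  -> target ignites at step 4
Step 5: cell (2,0)='.' (+4 fires, +5 burnt)
Step 6: cell (2,0)='.' (+2 fires, +4 burnt)
Step 7: cell (2,0)='.' (+0 fires, +2 burnt)
  fire out at step 7

4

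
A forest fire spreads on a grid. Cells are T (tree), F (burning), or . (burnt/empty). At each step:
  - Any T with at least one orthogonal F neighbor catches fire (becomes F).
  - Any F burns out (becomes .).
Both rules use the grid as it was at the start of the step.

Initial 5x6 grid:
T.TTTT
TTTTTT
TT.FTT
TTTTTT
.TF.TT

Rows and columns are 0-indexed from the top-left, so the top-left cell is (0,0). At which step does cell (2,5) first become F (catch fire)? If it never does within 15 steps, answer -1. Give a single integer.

Step 1: cell (2,5)='T' (+5 fires, +2 burnt)
Step 2: cell (2,5)='F' (+6 fires, +5 burnt)
  -> target ignites at step 2
Step 3: cell (2,5)='.' (+8 fires, +6 burnt)
Step 4: cell (2,5)='.' (+4 fires, +8 burnt)
Step 5: cell (2,5)='.' (+1 fires, +4 burnt)
Step 6: cell (2,5)='.' (+0 fires, +1 burnt)
  fire out at step 6

2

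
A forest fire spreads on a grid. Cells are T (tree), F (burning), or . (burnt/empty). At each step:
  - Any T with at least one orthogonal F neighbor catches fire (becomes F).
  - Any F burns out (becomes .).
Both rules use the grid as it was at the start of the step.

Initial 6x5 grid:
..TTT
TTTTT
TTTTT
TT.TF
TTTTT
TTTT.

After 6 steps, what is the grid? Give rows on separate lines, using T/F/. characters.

Step 1: 3 trees catch fire, 1 burn out
  ..TTT
  TTTTT
  TTTTF
  TT.F.
  TTTTF
  TTTT.
Step 2: 3 trees catch fire, 3 burn out
  ..TTT
  TTTTF
  TTTF.
  TT...
  TTTF.
  TTTT.
Step 3: 5 trees catch fire, 3 burn out
  ..TTF
  TTTF.
  TTF..
  TT...
  TTF..
  TTTF.
Step 4: 5 trees catch fire, 5 burn out
  ..TF.
  TTF..
  TF...
  TT...
  TF...
  TTF..
Step 5: 6 trees catch fire, 5 burn out
  ..F..
  TF...
  F....
  TF...
  F....
  TF...
Step 6: 3 trees catch fire, 6 burn out
  .....
  F....
  .....
  F....
  .....
  F....

.....
F....
.....
F....
.....
F....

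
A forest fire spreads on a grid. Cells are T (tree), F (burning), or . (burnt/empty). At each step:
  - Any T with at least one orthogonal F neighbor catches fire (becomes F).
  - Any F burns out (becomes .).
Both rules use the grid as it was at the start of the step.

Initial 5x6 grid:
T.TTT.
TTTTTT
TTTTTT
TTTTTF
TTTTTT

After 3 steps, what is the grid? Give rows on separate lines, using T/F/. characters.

Step 1: 3 trees catch fire, 1 burn out
  T.TTT.
  TTTTTT
  TTTTTF
  TTTTF.
  TTTTTF
Step 2: 4 trees catch fire, 3 burn out
  T.TTT.
  TTTTTF
  TTTTF.
  TTTF..
  TTTTF.
Step 3: 4 trees catch fire, 4 burn out
  T.TTT.
  TTTTF.
  TTTF..
  TTF...
  TTTF..

T.TTT.
TTTTF.
TTTF..
TTF...
TTTF..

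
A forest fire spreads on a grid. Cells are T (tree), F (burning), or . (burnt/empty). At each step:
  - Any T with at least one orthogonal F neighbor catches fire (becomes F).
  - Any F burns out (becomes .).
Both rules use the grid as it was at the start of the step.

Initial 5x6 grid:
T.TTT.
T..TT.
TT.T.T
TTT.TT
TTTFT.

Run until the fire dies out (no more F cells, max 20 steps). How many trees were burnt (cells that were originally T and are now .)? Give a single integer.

Step 1: +2 fires, +1 burnt (F count now 2)
Step 2: +3 fires, +2 burnt (F count now 3)
Step 3: +3 fires, +3 burnt (F count now 3)
Step 4: +3 fires, +3 burnt (F count now 3)
Step 5: +1 fires, +3 burnt (F count now 1)
Step 6: +1 fires, +1 burnt (F count now 1)
Step 7: +1 fires, +1 burnt (F count now 1)
Step 8: +0 fires, +1 burnt (F count now 0)
Fire out after step 8
Initially T: 20, now '.': 24
Total burnt (originally-T cells now '.'): 14

Answer: 14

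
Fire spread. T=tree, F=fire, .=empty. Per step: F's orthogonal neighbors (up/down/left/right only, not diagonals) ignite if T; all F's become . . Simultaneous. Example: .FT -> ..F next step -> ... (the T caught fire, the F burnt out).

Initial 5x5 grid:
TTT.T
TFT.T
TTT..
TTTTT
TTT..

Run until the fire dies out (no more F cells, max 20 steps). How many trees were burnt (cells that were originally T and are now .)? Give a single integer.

Step 1: +4 fires, +1 burnt (F count now 4)
Step 2: +5 fires, +4 burnt (F count now 5)
Step 3: +3 fires, +5 burnt (F count now 3)
Step 4: +3 fires, +3 burnt (F count now 3)
Step 5: +1 fires, +3 burnt (F count now 1)
Step 6: +0 fires, +1 burnt (F count now 0)
Fire out after step 6
Initially T: 18, now '.': 23
Total burnt (originally-T cells now '.'): 16

Answer: 16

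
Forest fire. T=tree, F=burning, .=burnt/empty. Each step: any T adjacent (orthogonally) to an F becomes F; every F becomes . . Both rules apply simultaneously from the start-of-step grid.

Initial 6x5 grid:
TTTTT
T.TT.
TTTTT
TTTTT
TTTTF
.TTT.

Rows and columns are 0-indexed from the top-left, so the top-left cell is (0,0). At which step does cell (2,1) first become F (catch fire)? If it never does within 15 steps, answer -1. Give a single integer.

Step 1: cell (2,1)='T' (+2 fires, +1 burnt)
Step 2: cell (2,1)='T' (+4 fires, +2 burnt)
Step 3: cell (2,1)='T' (+4 fires, +4 burnt)
Step 4: cell (2,1)='T' (+5 fires, +4 burnt)
Step 5: cell (2,1)='F' (+4 fires, +5 burnt)
  -> target ignites at step 5
Step 6: cell (2,1)='.' (+3 fires, +4 burnt)
Step 7: cell (2,1)='.' (+2 fires, +3 burnt)
Step 8: cell (2,1)='.' (+1 fires, +2 burnt)
Step 9: cell (2,1)='.' (+0 fires, +1 burnt)
  fire out at step 9

5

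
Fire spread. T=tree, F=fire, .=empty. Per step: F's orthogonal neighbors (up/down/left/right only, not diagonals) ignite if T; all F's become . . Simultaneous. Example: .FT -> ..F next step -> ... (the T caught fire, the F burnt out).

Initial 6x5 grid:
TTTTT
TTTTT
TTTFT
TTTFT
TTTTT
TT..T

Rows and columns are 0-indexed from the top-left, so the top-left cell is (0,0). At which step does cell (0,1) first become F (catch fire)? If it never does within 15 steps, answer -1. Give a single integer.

Step 1: cell (0,1)='T' (+6 fires, +2 burnt)
Step 2: cell (0,1)='T' (+7 fires, +6 burnt)
Step 3: cell (0,1)='T' (+7 fires, +7 burnt)
Step 4: cell (0,1)='F' (+4 fires, +7 burnt)
  -> target ignites at step 4
Step 5: cell (0,1)='.' (+2 fires, +4 burnt)
Step 6: cell (0,1)='.' (+0 fires, +2 burnt)
  fire out at step 6

4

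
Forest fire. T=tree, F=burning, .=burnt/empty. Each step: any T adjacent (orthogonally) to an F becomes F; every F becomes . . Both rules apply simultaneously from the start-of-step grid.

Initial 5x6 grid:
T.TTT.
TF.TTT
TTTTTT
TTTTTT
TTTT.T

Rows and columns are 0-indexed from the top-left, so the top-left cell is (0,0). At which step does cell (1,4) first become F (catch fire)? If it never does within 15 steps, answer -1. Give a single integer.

Step 1: cell (1,4)='T' (+2 fires, +1 burnt)
Step 2: cell (1,4)='T' (+4 fires, +2 burnt)
Step 3: cell (1,4)='T' (+4 fires, +4 burnt)
Step 4: cell (1,4)='T' (+5 fires, +4 burnt)
Step 5: cell (1,4)='F' (+5 fires, +5 burnt)
  -> target ignites at step 5
Step 6: cell (1,4)='.' (+4 fires, +5 burnt)
Step 7: cell (1,4)='.' (+1 fires, +4 burnt)
Step 8: cell (1,4)='.' (+0 fires, +1 burnt)
  fire out at step 8

5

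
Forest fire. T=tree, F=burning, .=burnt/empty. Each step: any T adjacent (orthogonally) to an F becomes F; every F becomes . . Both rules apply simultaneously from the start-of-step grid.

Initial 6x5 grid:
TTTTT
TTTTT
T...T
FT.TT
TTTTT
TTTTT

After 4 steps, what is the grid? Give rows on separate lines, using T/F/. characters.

Step 1: 3 trees catch fire, 1 burn out
  TTTTT
  TTTTT
  F...T
  .F.TT
  FTTTT
  TTTTT
Step 2: 3 trees catch fire, 3 burn out
  TTTTT
  FTTTT
  ....T
  ...TT
  .FTTT
  FTTTT
Step 3: 4 trees catch fire, 3 burn out
  FTTTT
  .FTTT
  ....T
  ...TT
  ..FTT
  .FTTT
Step 4: 4 trees catch fire, 4 burn out
  .FTTT
  ..FTT
  ....T
  ...TT
  ...FT
  ..FTT

.FTTT
..FTT
....T
...TT
...FT
..FTT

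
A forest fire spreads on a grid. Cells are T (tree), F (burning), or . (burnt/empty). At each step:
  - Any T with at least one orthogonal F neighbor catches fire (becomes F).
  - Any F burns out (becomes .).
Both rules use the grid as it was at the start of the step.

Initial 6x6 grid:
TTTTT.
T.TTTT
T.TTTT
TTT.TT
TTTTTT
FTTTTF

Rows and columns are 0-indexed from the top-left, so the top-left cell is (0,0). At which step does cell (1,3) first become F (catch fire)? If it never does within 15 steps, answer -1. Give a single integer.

Step 1: cell (1,3)='T' (+4 fires, +2 burnt)
Step 2: cell (1,3)='T' (+6 fires, +4 burnt)
Step 3: cell (1,3)='T' (+6 fires, +6 burnt)
Step 4: cell (1,3)='T' (+4 fires, +6 burnt)
Step 5: cell (1,3)='T' (+4 fires, +4 burnt)
Step 6: cell (1,3)='F' (+4 fires, +4 burnt)
  -> target ignites at step 6
Step 7: cell (1,3)='.' (+2 fires, +4 burnt)
Step 8: cell (1,3)='.' (+0 fires, +2 burnt)
  fire out at step 8

6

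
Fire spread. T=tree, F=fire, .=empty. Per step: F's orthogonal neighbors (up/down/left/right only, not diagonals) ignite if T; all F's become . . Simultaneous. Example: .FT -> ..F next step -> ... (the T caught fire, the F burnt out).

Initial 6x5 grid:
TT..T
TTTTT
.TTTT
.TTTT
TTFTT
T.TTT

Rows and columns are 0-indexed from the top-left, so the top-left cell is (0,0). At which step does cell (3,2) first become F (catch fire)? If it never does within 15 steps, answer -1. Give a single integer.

Step 1: cell (3,2)='F' (+4 fires, +1 burnt)
  -> target ignites at step 1
Step 2: cell (3,2)='.' (+6 fires, +4 burnt)
Step 3: cell (3,2)='.' (+6 fires, +6 burnt)
Step 4: cell (3,2)='.' (+3 fires, +6 burnt)
Step 5: cell (3,2)='.' (+3 fires, +3 burnt)
Step 6: cell (3,2)='.' (+2 fires, +3 burnt)
Step 7: cell (3,2)='.' (+0 fires, +2 burnt)
  fire out at step 7

1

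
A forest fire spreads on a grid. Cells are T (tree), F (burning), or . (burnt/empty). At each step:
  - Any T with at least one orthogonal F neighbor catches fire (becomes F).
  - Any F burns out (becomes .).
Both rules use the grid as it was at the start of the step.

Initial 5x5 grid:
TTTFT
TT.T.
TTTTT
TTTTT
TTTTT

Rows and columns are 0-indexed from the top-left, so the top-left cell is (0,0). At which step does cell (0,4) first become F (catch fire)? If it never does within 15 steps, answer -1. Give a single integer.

Step 1: cell (0,4)='F' (+3 fires, +1 burnt)
  -> target ignites at step 1
Step 2: cell (0,4)='.' (+2 fires, +3 burnt)
Step 3: cell (0,4)='.' (+5 fires, +2 burnt)
Step 4: cell (0,4)='.' (+5 fires, +5 burnt)
Step 5: cell (0,4)='.' (+4 fires, +5 burnt)
Step 6: cell (0,4)='.' (+2 fires, +4 burnt)
Step 7: cell (0,4)='.' (+1 fires, +2 burnt)
Step 8: cell (0,4)='.' (+0 fires, +1 burnt)
  fire out at step 8

1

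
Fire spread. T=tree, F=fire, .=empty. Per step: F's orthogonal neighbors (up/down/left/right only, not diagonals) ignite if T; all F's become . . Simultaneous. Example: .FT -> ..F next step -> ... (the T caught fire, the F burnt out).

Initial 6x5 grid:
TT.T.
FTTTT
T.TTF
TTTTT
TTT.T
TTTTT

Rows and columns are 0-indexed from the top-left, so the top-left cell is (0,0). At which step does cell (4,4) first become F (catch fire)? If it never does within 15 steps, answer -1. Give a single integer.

Step 1: cell (4,4)='T' (+6 fires, +2 burnt)
Step 2: cell (4,4)='F' (+7 fires, +6 burnt)
  -> target ignites at step 2
Step 3: cell (4,4)='.' (+5 fires, +7 burnt)
Step 4: cell (4,4)='.' (+4 fires, +5 burnt)
Step 5: cell (4,4)='.' (+2 fires, +4 burnt)
Step 6: cell (4,4)='.' (+0 fires, +2 burnt)
  fire out at step 6

2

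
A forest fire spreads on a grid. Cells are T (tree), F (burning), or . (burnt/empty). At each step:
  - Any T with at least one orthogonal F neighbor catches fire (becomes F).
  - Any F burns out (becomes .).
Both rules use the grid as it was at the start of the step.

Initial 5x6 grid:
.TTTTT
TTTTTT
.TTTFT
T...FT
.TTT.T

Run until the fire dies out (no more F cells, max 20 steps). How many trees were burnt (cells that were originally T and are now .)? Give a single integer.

Step 1: +4 fires, +2 burnt (F count now 4)
Step 2: +5 fires, +4 burnt (F count now 5)
Step 3: +4 fires, +5 burnt (F count now 4)
Step 4: +2 fires, +4 burnt (F count now 2)
Step 5: +2 fires, +2 burnt (F count now 2)
Step 6: +0 fires, +2 burnt (F count now 0)
Fire out after step 6
Initially T: 21, now '.': 26
Total burnt (originally-T cells now '.'): 17

Answer: 17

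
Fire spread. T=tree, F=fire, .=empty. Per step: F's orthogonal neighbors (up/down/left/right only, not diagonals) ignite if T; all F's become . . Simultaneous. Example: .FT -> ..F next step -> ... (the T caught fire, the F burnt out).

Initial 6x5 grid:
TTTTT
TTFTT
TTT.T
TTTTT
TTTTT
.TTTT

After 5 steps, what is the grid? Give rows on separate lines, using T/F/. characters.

Step 1: 4 trees catch fire, 1 burn out
  TTFTT
  TF.FT
  TTF.T
  TTTTT
  TTTTT
  .TTTT
Step 2: 6 trees catch fire, 4 burn out
  TF.FT
  F...F
  TF..T
  TTFTT
  TTTTT
  .TTTT
Step 3: 7 trees catch fire, 6 burn out
  F...F
  .....
  F...F
  TF.FT
  TTFTT
  .TTTT
Step 4: 5 trees catch fire, 7 burn out
  .....
  .....
  .....
  F...F
  TF.FT
  .TFTT
Step 5: 4 trees catch fire, 5 burn out
  .....
  .....
  .....
  .....
  F...F
  .F.FT

.....
.....
.....
.....
F...F
.F.FT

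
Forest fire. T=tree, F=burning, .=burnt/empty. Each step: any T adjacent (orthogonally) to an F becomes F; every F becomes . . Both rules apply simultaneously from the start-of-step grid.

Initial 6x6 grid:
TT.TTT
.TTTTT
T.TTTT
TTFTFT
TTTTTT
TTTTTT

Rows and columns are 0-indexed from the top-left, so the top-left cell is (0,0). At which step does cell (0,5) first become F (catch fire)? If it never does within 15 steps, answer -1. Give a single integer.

Step 1: cell (0,5)='T' (+7 fires, +2 burnt)
Step 2: cell (0,5)='T' (+10 fires, +7 burnt)
Step 3: cell (0,5)='T' (+9 fires, +10 burnt)
Step 4: cell (0,5)='F' (+4 fires, +9 burnt)
  -> target ignites at step 4
Step 5: cell (0,5)='.' (+1 fires, +4 burnt)
Step 6: cell (0,5)='.' (+0 fires, +1 burnt)
  fire out at step 6

4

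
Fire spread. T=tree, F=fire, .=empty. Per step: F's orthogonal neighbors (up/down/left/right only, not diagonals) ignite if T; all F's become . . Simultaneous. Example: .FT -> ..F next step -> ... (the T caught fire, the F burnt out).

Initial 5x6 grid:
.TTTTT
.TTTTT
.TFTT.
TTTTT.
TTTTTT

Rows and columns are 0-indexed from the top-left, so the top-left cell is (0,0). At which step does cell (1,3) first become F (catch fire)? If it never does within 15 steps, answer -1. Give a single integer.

Step 1: cell (1,3)='T' (+4 fires, +1 burnt)
Step 2: cell (1,3)='F' (+7 fires, +4 burnt)
  -> target ignites at step 2
Step 3: cell (1,3)='.' (+7 fires, +7 burnt)
Step 4: cell (1,3)='.' (+4 fires, +7 burnt)
Step 5: cell (1,3)='.' (+2 fires, +4 burnt)
Step 6: cell (1,3)='.' (+0 fires, +2 burnt)
  fire out at step 6

2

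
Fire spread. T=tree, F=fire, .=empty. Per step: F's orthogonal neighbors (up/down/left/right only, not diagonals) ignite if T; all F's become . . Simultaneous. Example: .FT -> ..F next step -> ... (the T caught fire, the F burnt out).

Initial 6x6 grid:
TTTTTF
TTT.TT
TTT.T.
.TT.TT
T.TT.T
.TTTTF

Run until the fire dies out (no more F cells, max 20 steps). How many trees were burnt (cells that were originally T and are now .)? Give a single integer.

Step 1: +4 fires, +2 burnt (F count now 4)
Step 2: +4 fires, +4 burnt (F count now 4)
Step 3: +5 fires, +4 burnt (F count now 5)
Step 4: +4 fires, +5 burnt (F count now 4)
Step 5: +4 fires, +4 burnt (F count now 4)
Step 6: +3 fires, +4 burnt (F count now 3)
Step 7: +1 fires, +3 burnt (F count now 1)
Step 8: +0 fires, +1 burnt (F count now 0)
Fire out after step 8
Initially T: 26, now '.': 35
Total burnt (originally-T cells now '.'): 25

Answer: 25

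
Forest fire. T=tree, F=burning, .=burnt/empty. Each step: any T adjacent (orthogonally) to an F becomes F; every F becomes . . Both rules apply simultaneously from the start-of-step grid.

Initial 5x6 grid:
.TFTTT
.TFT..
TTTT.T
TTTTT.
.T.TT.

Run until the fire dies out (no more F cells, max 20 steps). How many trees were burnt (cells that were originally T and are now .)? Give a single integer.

Answer: 18

Derivation:
Step 1: +5 fires, +2 burnt (F count now 5)
Step 2: +4 fires, +5 burnt (F count now 4)
Step 3: +4 fires, +4 burnt (F count now 4)
Step 4: +4 fires, +4 burnt (F count now 4)
Step 5: +1 fires, +4 burnt (F count now 1)
Step 6: +0 fires, +1 burnt (F count now 0)
Fire out after step 6
Initially T: 19, now '.': 29
Total burnt (originally-T cells now '.'): 18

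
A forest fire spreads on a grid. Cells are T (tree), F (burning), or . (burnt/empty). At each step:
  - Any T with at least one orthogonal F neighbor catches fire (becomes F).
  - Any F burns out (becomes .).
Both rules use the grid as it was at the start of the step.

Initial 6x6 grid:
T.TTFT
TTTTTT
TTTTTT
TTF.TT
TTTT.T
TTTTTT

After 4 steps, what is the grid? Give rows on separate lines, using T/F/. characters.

Step 1: 6 trees catch fire, 2 burn out
  T.TF.F
  TTTTFT
  TTFTTT
  TF..TT
  TTFT.T
  TTTTTT
Step 2: 11 trees catch fire, 6 burn out
  T.F...
  TTFF.F
  TF.FFT
  F...TT
  TF.F.T
  TTFTTT
Step 3: 7 trees catch fire, 11 burn out
  T.....
  TF....
  F....F
  ....FT
  F....T
  TF.FTT
Step 4: 4 trees catch fire, 7 burn out
  T.....
  F.....
  ......
  .....F
  .....T
  F...FT

T.....
F.....
......
.....F
.....T
F...FT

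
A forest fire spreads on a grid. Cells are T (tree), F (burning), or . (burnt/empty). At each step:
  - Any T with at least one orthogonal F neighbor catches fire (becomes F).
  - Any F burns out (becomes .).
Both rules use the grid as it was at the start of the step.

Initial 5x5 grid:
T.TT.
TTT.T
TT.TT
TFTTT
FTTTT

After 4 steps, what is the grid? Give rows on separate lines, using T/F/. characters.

Step 1: 4 trees catch fire, 2 burn out
  T.TT.
  TTT.T
  TF.TT
  F.FTT
  .FTTT
Step 2: 4 trees catch fire, 4 burn out
  T.TT.
  TFT.T
  F..TT
  ...FT
  ..FTT
Step 3: 5 trees catch fire, 4 burn out
  T.TT.
  F.F.T
  ...FT
  ....F
  ...FT
Step 4: 4 trees catch fire, 5 burn out
  F.FT.
  ....T
  ....F
  .....
  ....F

F.FT.
....T
....F
.....
....F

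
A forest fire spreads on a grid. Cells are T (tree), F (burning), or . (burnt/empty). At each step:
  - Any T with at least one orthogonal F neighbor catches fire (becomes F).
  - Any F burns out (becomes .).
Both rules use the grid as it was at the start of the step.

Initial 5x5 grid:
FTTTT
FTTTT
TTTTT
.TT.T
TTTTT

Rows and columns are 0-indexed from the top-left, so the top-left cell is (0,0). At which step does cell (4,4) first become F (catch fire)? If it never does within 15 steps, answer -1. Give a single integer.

Step 1: cell (4,4)='T' (+3 fires, +2 burnt)
Step 2: cell (4,4)='T' (+3 fires, +3 burnt)
Step 3: cell (4,4)='T' (+4 fires, +3 burnt)
Step 4: cell (4,4)='T' (+5 fires, +4 burnt)
Step 5: cell (4,4)='T' (+3 fires, +5 burnt)
Step 6: cell (4,4)='T' (+2 fires, +3 burnt)
Step 7: cell (4,4)='F' (+1 fires, +2 burnt)
  -> target ignites at step 7
Step 8: cell (4,4)='.' (+0 fires, +1 burnt)
  fire out at step 8

7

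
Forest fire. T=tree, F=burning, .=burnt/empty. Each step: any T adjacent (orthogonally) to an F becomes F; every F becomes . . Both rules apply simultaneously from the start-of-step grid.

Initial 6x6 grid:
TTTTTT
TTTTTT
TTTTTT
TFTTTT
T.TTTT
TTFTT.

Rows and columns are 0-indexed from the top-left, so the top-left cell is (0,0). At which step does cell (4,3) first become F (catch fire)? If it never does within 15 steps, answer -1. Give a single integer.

Step 1: cell (4,3)='T' (+6 fires, +2 burnt)
Step 2: cell (4,3)='F' (+8 fires, +6 burnt)
  -> target ignites at step 2
Step 3: cell (4,3)='.' (+6 fires, +8 burnt)
Step 4: cell (4,3)='.' (+6 fires, +6 burnt)
Step 5: cell (4,3)='.' (+3 fires, +6 burnt)
Step 6: cell (4,3)='.' (+2 fires, +3 burnt)
Step 7: cell (4,3)='.' (+1 fires, +2 burnt)
Step 8: cell (4,3)='.' (+0 fires, +1 burnt)
  fire out at step 8

2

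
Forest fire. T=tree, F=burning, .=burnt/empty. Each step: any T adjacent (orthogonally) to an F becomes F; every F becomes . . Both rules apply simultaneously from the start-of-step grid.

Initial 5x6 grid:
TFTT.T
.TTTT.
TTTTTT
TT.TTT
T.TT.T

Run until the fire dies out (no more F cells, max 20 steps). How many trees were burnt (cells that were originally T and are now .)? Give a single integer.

Answer: 22

Derivation:
Step 1: +3 fires, +1 burnt (F count now 3)
Step 2: +3 fires, +3 burnt (F count now 3)
Step 3: +4 fires, +3 burnt (F count now 4)
Step 4: +3 fires, +4 burnt (F count now 3)
Step 5: +3 fires, +3 burnt (F count now 3)
Step 6: +3 fires, +3 burnt (F count now 3)
Step 7: +2 fires, +3 burnt (F count now 2)
Step 8: +1 fires, +2 burnt (F count now 1)
Step 9: +0 fires, +1 burnt (F count now 0)
Fire out after step 9
Initially T: 23, now '.': 29
Total burnt (originally-T cells now '.'): 22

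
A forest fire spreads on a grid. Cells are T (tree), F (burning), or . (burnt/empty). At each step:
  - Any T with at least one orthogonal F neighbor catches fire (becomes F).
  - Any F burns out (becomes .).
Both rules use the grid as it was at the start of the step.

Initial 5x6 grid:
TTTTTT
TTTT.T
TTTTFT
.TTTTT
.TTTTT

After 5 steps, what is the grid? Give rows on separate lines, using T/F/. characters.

Step 1: 3 trees catch fire, 1 burn out
  TTTTTT
  TTTT.T
  TTTF.F
  .TTTFT
  .TTTTT
Step 2: 6 trees catch fire, 3 burn out
  TTTTTT
  TTTF.F
  TTF...
  .TTF.F
  .TTTFT
Step 3: 7 trees catch fire, 6 burn out
  TTTFTF
  TTF...
  TF....
  .TF...
  .TTF.F
Step 4: 6 trees catch fire, 7 burn out
  TTF.F.
  TF....
  F.....
  .F....
  .TF...
Step 5: 3 trees catch fire, 6 burn out
  TF....
  F.....
  ......
  ......
  .F....

TF....
F.....
......
......
.F....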